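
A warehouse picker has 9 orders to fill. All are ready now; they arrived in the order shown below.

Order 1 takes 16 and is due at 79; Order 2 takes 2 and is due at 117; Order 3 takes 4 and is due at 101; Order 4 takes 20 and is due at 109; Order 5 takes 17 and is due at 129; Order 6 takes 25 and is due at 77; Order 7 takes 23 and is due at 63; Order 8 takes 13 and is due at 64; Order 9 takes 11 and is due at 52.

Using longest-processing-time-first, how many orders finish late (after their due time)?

5

LPT (decreasing processing time): Order 6 Order 7 Order 4 Order 5 Order 1 Order 8 Order 9 Order 3 Order 2.
Order 6: 0→25, due 77, tardiness 0
Order 7: 25→48, due 63, tardiness 0
Order 4: 48→68, due 109, tardiness 0
Order 5: 68→85, due 129, tardiness 0
Order 1: 85→101, due 79, tardiness 22
Order 8: 101→114, due 64, tardiness 50
Order 9: 114→125, due 52, tardiness 73
Order 3: 125→129, due 101, tardiness 28
Order 2: 129→131, due 117, tardiness 14
Late orders: 5.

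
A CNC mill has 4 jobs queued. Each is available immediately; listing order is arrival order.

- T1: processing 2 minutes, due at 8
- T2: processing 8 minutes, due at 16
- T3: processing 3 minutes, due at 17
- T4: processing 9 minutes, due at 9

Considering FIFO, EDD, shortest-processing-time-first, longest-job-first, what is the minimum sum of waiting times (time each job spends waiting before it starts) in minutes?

FIFO (arrival order): T1 T2 T3 T4.
T1: waits 0, runs 0→2
T2: waits 2, runs 2→10
T3: waits 10, runs 10→13
T4: waits 13, runs 13→22
Sum = 0+2+10+13 = 25.
EDD (increasing due date): T1 T4 T2 T3.
T1: waits 0, runs 0→2
T4: waits 2, runs 2→11
T2: waits 11, runs 11→19
T3: waits 19, runs 19→22
Sum = 0+2+11+19 = 32.
SPT (increasing processing time): T1 T3 T2 T4.
T1: waits 0, runs 0→2
T3: waits 2, runs 2→5
T2: waits 5, runs 5→13
T4: waits 13, runs 13→22
Sum = 0+2+5+13 = 20.
LPT (decreasing processing time): T4 T2 T3 T1.
T4: waits 0, runs 0→9
T2: waits 9, runs 9→17
T3: waits 17, runs 17→20
T1: waits 20, runs 20→22
Sum = 0+9+17+20 = 46.
FIFO 25, EDD 32, SPT 20, LPT 46 → minimum 20.

20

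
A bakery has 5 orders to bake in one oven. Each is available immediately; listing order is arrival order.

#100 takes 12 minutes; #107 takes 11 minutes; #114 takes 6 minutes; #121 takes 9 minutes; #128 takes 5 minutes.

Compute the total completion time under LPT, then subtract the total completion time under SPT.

38

LPT (decreasing processing time): #100 #107 #121 #114 #128.
#100: 0→12
#107: 12→23
#121: 23→32
#114: 32→38
#128: 38→43
Sum = 12+23+32+38+43 = 148.
SPT (increasing processing time): #128 #114 #121 #107 #100.
#128: 0→5
#114: 5→11
#121: 11→20
#107: 20→31
#100: 31→43
Sum = 5+11+20+31+43 = 110.
Difference = 148 − 110 = 38.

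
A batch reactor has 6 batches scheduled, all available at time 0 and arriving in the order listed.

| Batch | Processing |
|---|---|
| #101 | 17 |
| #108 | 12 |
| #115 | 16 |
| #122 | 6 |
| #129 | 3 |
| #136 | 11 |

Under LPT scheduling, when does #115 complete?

LPT (decreasing processing time): #101 #115 #108 #136 #122 #129.
#101: 0→17
#115: 17→33

33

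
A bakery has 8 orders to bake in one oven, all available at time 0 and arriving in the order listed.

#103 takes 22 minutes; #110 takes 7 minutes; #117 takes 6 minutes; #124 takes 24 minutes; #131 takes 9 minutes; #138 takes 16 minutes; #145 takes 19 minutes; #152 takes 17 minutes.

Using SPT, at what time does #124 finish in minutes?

120

SPT (increasing processing time): #117 #110 #131 #138 #152 #145 #103 #124.
#117: 0→6
#110: 6→13
#131: 13→22
#138: 22→38
#152: 38→55
#145: 55→74
#103: 74→96
#124: 96→120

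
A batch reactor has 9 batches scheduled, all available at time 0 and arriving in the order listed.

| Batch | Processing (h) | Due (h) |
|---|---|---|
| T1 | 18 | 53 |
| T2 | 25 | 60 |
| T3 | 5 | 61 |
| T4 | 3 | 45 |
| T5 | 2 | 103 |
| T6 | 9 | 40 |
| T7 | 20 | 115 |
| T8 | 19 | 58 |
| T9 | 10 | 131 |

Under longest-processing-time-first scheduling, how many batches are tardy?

6

LPT (decreasing processing time): T2 T7 T8 T1 T9 T6 T3 T4 T5.
T2: 0→25, due 60, tardiness 0
T7: 25→45, due 115, tardiness 0
T8: 45→64, due 58, tardiness 6
T1: 64→82, due 53, tardiness 29
T9: 82→92, due 131, tardiness 0
T6: 92→101, due 40, tardiness 61
T3: 101→106, due 61, tardiness 45
T4: 106→109, due 45, tardiness 64
T5: 109→111, due 103, tardiness 8
Late batches: 6.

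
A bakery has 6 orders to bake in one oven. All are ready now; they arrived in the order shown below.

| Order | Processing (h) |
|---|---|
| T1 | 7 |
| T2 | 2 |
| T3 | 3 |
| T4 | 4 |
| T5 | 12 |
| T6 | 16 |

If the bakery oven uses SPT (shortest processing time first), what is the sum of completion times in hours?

104

SPT (increasing processing time): T2 T3 T4 T1 T5 T6.
T2: 0→2
T3: 2→5
T4: 5→9
T1: 9→16
T5: 16→28
T6: 28→44
Sum = 2+5+9+16+28+44 = 104.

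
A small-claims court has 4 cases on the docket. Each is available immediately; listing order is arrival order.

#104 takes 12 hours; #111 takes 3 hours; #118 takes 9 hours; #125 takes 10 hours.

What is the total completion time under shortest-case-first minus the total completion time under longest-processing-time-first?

-28

SPT (increasing processing time): #111 #118 #125 #104.
#111: 0→3
#118: 3→12
#125: 12→22
#104: 22→34
Sum = 3+12+22+34 = 71.
LPT (decreasing processing time): #104 #125 #118 #111.
#104: 0→12
#125: 12→22
#118: 22→31
#111: 31→34
Sum = 12+22+31+34 = 99.
Difference = 71 − 99 = -28.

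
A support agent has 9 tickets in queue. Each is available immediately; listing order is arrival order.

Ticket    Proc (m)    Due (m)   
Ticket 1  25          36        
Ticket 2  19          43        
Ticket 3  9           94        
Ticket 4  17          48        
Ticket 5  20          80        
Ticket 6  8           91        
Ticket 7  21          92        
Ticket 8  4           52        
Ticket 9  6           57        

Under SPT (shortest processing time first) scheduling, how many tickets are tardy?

SPT (increasing processing time): Ticket 8 Ticket 9 Ticket 6 Ticket 3 Ticket 4 Ticket 2 Ticket 5 Ticket 7 Ticket 1.
Ticket 8: 0→4, due 52, tardiness 0
Ticket 9: 4→10, due 57, tardiness 0
Ticket 6: 10→18, due 91, tardiness 0
Ticket 3: 18→27, due 94, tardiness 0
Ticket 4: 27→44, due 48, tardiness 0
Ticket 2: 44→63, due 43, tardiness 20
Ticket 5: 63→83, due 80, tardiness 3
Ticket 7: 83→104, due 92, tardiness 12
Ticket 1: 104→129, due 36, tardiness 93
Late tickets: 4.

4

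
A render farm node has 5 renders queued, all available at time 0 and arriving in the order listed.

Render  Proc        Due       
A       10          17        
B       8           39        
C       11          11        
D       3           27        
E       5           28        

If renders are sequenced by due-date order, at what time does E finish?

EDD (increasing due date): C A D E B.
C: 0→11
A: 11→21
D: 21→24
E: 24→29

29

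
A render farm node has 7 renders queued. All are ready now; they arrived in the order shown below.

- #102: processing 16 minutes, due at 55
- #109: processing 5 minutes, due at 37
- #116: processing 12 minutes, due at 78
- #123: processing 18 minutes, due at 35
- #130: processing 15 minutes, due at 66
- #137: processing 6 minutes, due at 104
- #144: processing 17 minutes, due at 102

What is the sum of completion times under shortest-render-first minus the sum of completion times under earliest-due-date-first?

-81

SPT (increasing processing time): #109 #137 #116 #130 #102 #144 #123.
#109: 0→5
#137: 5→11
#116: 11→23
#130: 23→38
#102: 38→54
#144: 54→71
#123: 71→89
Sum = 5+11+23+38+54+71+89 = 291.
EDD (increasing due date): #123 #109 #102 #130 #116 #144 #137.
#123: 0→18
#109: 18→23
#102: 23→39
#130: 39→54
#116: 54→66
#144: 66→83
#137: 83→89
Sum = 18+23+39+54+66+83+89 = 372.
Difference = 291 − 372 = -81.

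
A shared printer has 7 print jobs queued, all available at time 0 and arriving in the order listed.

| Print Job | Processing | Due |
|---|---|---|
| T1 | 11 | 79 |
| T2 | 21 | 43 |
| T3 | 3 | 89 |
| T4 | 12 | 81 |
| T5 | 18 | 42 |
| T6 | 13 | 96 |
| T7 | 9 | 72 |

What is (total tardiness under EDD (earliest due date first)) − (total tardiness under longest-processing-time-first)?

-12

EDD (increasing due date): T5 T2 T7 T1 T4 T3 T6.
T5: 0→18, due 42, tardiness 0
T2: 18→39, due 43, tardiness 0
T7: 39→48, due 72, tardiness 0
T1: 48→59, due 79, tardiness 0
T4: 59→71, due 81, tardiness 0
T3: 71→74, due 89, tardiness 0
T6: 74→87, due 96, tardiness 0
Sum = 0+0+0+0+0+0+0 = 0.
LPT (decreasing processing time): T2 T5 T6 T4 T1 T7 T3.
T2: 0→21, due 43, tardiness 0
T5: 21→39, due 42, tardiness 0
T6: 39→52, due 96, tardiness 0
T4: 52→64, due 81, tardiness 0
T1: 64→75, due 79, tardiness 0
T7: 75→84, due 72, tardiness 12
T3: 84→87, due 89, tardiness 0
Sum = 0+0+0+0+0+12+0 = 12.
Difference = 0 − 12 = -12.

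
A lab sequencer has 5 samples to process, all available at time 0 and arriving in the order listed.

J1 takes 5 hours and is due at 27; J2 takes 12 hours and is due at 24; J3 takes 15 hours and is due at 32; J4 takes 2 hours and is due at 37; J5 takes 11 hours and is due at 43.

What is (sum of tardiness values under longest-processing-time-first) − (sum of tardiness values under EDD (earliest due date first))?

LPT (decreasing processing time): J3 J2 J5 J1 J4.
J3: 0→15, due 32, tardiness 0
J2: 15→27, due 24, tardiness 3
J5: 27→38, due 43, tardiness 0
J1: 38→43, due 27, tardiness 16
J4: 43→45, due 37, tardiness 8
Sum = 0+3+0+16+8 = 27.
EDD (increasing due date): J2 J1 J3 J4 J5.
J2: 0→12, due 24, tardiness 0
J1: 12→17, due 27, tardiness 0
J3: 17→32, due 32, tardiness 0
J4: 32→34, due 37, tardiness 0
J5: 34→45, due 43, tardiness 2
Sum = 0+0+0+0+2 = 2.
Difference = 27 − 2 = 25.

25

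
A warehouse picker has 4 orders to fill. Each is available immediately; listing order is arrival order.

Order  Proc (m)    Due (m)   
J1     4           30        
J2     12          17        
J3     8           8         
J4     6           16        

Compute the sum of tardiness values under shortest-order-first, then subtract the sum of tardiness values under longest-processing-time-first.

SPT (increasing processing time): J1 J4 J3 J2.
J1: 0→4, due 30, tardiness 0
J4: 4→10, due 16, tardiness 0
J3: 10→18, due 8, tardiness 10
J2: 18→30, due 17, tardiness 13
Sum = 0+0+10+13 = 23.
LPT (decreasing processing time): J2 J3 J4 J1.
J2: 0→12, due 17, tardiness 0
J3: 12→20, due 8, tardiness 12
J4: 20→26, due 16, tardiness 10
J1: 26→30, due 30, tardiness 0
Sum = 0+12+10+0 = 22.
Difference = 23 − 22 = 1.

1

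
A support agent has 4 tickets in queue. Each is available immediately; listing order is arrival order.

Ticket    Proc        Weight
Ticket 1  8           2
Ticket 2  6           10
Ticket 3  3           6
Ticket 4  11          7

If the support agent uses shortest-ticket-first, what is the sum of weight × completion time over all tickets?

SPT (increasing processing time): Ticket 3 Ticket 2 Ticket 1 Ticket 4.
Ticket 3: finishes 3, weight 6, w·C = 18
Ticket 2: finishes 9, weight 10, w·C = 90
Ticket 1: finishes 17, weight 2, w·C = 34
Ticket 4: finishes 28, weight 7, w·C = 196
Sum = 18+90+34+196 = 338.

338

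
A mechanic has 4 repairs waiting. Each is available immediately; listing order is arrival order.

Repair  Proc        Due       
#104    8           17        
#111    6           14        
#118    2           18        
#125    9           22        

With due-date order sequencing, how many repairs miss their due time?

1

EDD (increasing due date): #111 #104 #118 #125.
#111: 0→6, due 14, tardiness 0
#104: 6→14, due 17, tardiness 0
#118: 14→16, due 18, tardiness 0
#125: 16→25, due 22, tardiness 3
Late repairs: 1.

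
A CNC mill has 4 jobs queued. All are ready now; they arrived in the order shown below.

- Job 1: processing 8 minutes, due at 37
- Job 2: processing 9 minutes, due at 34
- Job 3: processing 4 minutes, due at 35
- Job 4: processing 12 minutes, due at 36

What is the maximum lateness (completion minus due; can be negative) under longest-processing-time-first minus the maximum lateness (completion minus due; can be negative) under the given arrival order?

LPT (decreasing processing time): Job 4 Job 2 Job 1 Job 3.
Job 4: 0→12, due 36, lateness -24
Job 2: 12→21, due 34, lateness -13
Job 1: 21→29, due 37, lateness -8
Job 3: 29→33, due 35, lateness -2
Maximum = -2.
FIFO (arrival order): Job 1 Job 2 Job 3 Job 4.
Job 1: 0→8, due 37, lateness -29
Job 2: 8→17, due 34, lateness -17
Job 3: 17→21, due 35, lateness -14
Job 4: 21→33, due 36, lateness -3
Maximum = -3.
Difference = -2 − -3 = 1.

1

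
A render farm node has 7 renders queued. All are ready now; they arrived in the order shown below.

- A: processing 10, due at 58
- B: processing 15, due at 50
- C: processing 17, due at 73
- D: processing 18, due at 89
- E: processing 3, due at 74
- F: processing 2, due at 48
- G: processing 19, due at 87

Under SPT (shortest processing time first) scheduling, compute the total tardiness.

0

SPT (increasing processing time): F E A B C D G.
F: 0→2, due 48, tardiness 0
E: 2→5, due 74, tardiness 0
A: 5→15, due 58, tardiness 0
B: 15→30, due 50, tardiness 0
C: 30→47, due 73, tardiness 0
D: 47→65, due 89, tardiness 0
G: 65→84, due 87, tardiness 0
Sum = 0+0+0+0+0+0+0 = 0.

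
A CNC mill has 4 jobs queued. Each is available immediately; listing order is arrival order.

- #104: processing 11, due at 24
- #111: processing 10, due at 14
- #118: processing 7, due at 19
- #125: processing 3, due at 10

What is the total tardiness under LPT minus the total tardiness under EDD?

29

LPT (decreasing processing time): #104 #111 #118 #125.
#104: 0→11, due 24, tardiness 0
#111: 11→21, due 14, tardiness 7
#118: 21→28, due 19, tardiness 9
#125: 28→31, due 10, tardiness 21
Sum = 0+7+9+21 = 37.
EDD (increasing due date): #125 #111 #118 #104.
#125: 0→3, due 10, tardiness 0
#111: 3→13, due 14, tardiness 0
#118: 13→20, due 19, tardiness 1
#104: 20→31, due 24, tardiness 7
Sum = 0+0+1+7 = 8.
Difference = 37 − 8 = 29.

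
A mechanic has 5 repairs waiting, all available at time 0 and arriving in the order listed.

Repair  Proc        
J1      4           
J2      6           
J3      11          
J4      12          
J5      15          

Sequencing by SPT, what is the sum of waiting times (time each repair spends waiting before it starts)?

68

SPT (increasing processing time): J1 J2 J3 J4 J5.
J1: waits 0, runs 0→4
J2: waits 4, runs 4→10
J3: waits 10, runs 10→21
J4: waits 21, runs 21→33
J5: waits 33, runs 33→48
Sum = 0+4+10+21+33 = 68.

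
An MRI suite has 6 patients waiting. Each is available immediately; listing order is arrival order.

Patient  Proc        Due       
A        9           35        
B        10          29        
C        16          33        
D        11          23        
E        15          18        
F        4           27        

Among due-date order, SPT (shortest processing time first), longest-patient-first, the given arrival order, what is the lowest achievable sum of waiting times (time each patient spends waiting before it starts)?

EDD (increasing due date): E D F B C A.
E: waits 0, runs 0→15
D: waits 15, runs 15→26
F: waits 26, runs 26→30
B: waits 30, runs 30→40
C: waits 40, runs 40→56
A: waits 56, runs 56→65
Sum = 0+15+26+30+40+56 = 167.
SPT (increasing processing time): F A B D E C.
F: waits 0, runs 0→4
A: waits 4, runs 4→13
B: waits 13, runs 13→23
D: waits 23, runs 23→34
E: waits 34, runs 34→49
C: waits 49, runs 49→65
Sum = 0+4+13+23+34+49 = 123.
LPT (decreasing processing time): C E D B A F.
C: waits 0, runs 0→16
E: waits 16, runs 16→31
D: waits 31, runs 31→42
B: waits 42, runs 42→52
A: waits 52, runs 52→61
F: waits 61, runs 61→65
Sum = 0+16+31+42+52+61 = 202.
FIFO (arrival order): A B C D E F.
A: waits 0, runs 0→9
B: waits 9, runs 9→19
C: waits 19, runs 19→35
D: waits 35, runs 35→46
E: waits 46, runs 46→61
F: waits 61, runs 61→65
Sum = 0+9+19+35+46+61 = 170.
EDD 167, SPT 123, LPT 202, FIFO 170 → minimum 123.

123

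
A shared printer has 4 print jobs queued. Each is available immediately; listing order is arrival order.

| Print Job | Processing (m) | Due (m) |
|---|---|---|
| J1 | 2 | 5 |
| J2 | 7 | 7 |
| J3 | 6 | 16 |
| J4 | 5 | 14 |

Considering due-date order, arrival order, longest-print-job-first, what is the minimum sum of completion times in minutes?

EDD (increasing due date): J1 J2 J4 J3.
J1: 0→2
J2: 2→9
J4: 9→14
J3: 14→20
Sum = 2+9+14+20 = 45.
FIFO (arrival order): J1 J2 J3 J4.
J1: 0→2
J2: 2→9
J3: 9→15
J4: 15→20
Sum = 2+9+15+20 = 46.
LPT (decreasing processing time): J2 J3 J4 J1.
J2: 0→7
J3: 7→13
J4: 13→18
J1: 18→20
Sum = 7+13+18+20 = 58.
EDD 45, FIFO 46, LPT 58 → minimum 45.

45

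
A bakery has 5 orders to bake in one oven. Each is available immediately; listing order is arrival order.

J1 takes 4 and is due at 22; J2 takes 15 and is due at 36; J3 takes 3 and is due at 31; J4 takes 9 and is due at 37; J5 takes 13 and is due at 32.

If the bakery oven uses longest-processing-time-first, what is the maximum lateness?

LPT (decreasing processing time): J2 J5 J4 J1 J3.
J2: 0→15, due 36, lateness -21
J5: 15→28, due 32, lateness -4
J4: 28→37, due 37, lateness 0
J1: 37→41, due 22, lateness 19
J3: 41→44, due 31, lateness 13
Maximum = 19.

19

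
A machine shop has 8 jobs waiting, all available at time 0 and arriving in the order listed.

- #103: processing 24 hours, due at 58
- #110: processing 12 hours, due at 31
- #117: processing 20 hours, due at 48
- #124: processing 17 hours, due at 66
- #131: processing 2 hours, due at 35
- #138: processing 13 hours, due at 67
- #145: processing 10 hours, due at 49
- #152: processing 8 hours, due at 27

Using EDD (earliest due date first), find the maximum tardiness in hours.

39

EDD (increasing due date): #152 #110 #131 #117 #145 #103 #124 #138.
#152: 0→8, due 27, tardiness 0
#110: 8→20, due 31, tardiness 0
#131: 20→22, due 35, tardiness 0
#117: 22→42, due 48, tardiness 0
#145: 42→52, due 49, tardiness 3
#103: 52→76, due 58, tardiness 18
#124: 76→93, due 66, tardiness 27
#138: 93→106, due 67, tardiness 39
Maximum = 39.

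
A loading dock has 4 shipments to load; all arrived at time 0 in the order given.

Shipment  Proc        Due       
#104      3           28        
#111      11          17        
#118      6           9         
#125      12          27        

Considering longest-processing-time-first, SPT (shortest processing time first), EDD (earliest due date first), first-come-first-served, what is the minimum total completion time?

LPT (decreasing processing time): #125 #111 #118 #104.
#125: 0→12
#111: 12→23
#118: 23→29
#104: 29→32
Sum = 12+23+29+32 = 96.
SPT (increasing processing time): #104 #118 #111 #125.
#104: 0→3
#118: 3→9
#111: 9→20
#125: 20→32
Sum = 3+9+20+32 = 64.
EDD (increasing due date): #118 #111 #125 #104.
#118: 0→6
#111: 6→17
#125: 17→29
#104: 29→32
Sum = 6+17+29+32 = 84.
FIFO (arrival order): #104 #111 #118 #125.
#104: 0→3
#111: 3→14
#118: 14→20
#125: 20→32
Sum = 3+14+20+32 = 69.
LPT 96, SPT 64, EDD 84, FIFO 69 → minimum 64.

64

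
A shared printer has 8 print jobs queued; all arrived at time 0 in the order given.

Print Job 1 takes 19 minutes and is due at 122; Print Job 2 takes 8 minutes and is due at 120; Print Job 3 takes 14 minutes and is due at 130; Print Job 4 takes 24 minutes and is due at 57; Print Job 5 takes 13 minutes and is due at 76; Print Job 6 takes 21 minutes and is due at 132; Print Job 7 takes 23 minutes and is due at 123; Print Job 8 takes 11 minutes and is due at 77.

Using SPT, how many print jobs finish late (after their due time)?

SPT (increasing processing time): Print Job 2 Print Job 8 Print Job 5 Print Job 3 Print Job 1 Print Job 6 Print Job 7 Print Job 4.
Print Job 2: 0→8, due 120, tardiness 0
Print Job 8: 8→19, due 77, tardiness 0
Print Job 5: 19→32, due 76, tardiness 0
Print Job 3: 32→46, due 130, tardiness 0
Print Job 1: 46→65, due 122, tardiness 0
Print Job 6: 65→86, due 132, tardiness 0
Print Job 7: 86→109, due 123, tardiness 0
Print Job 4: 109→133, due 57, tardiness 76
Late print jobs: 1.

1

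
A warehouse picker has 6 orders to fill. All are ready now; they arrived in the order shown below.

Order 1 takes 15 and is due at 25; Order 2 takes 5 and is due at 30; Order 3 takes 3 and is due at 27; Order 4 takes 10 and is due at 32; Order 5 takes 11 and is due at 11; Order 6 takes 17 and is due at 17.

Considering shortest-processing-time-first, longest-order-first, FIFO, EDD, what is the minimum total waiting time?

102

SPT (increasing processing time): Order 3 Order 2 Order 4 Order 5 Order 1 Order 6.
Order 3: waits 0, runs 0→3
Order 2: waits 3, runs 3→8
Order 4: waits 8, runs 8→18
Order 5: waits 18, runs 18→29
Order 1: waits 29, runs 29→44
Order 6: waits 44, runs 44→61
Sum = 0+3+8+18+29+44 = 102.
LPT (decreasing processing time): Order 6 Order 1 Order 5 Order 4 Order 2 Order 3.
Order 6: waits 0, runs 0→17
Order 1: waits 17, runs 17→32
Order 5: waits 32, runs 32→43
Order 4: waits 43, runs 43→53
Order 2: waits 53, runs 53→58
Order 3: waits 58, runs 58→61
Sum = 0+17+32+43+53+58 = 203.
FIFO (arrival order): Order 1 Order 2 Order 3 Order 4 Order 5 Order 6.
Order 1: waits 0, runs 0→15
Order 2: waits 15, runs 15→20
Order 3: waits 20, runs 20→23
Order 4: waits 23, runs 23→33
Order 5: waits 33, runs 33→44
Order 6: waits 44, runs 44→61
Sum = 0+15+20+23+33+44 = 135.
EDD (increasing due date): Order 5 Order 6 Order 1 Order 3 Order 2 Order 4.
Order 5: waits 0, runs 0→11
Order 6: waits 11, runs 11→28
Order 1: waits 28, runs 28→43
Order 3: waits 43, runs 43→46
Order 2: waits 46, runs 46→51
Order 4: waits 51, runs 51→61
Sum = 0+11+28+43+46+51 = 179.
SPT 102, LPT 203, FIFO 135, EDD 179 → minimum 102.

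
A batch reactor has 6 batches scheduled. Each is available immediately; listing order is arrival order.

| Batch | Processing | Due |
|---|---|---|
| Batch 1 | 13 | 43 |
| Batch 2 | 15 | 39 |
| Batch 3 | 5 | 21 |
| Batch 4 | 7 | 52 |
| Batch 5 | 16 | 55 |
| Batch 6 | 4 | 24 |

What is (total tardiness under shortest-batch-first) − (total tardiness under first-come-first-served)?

-39

SPT (increasing processing time): Batch 6 Batch 3 Batch 4 Batch 1 Batch 2 Batch 5.
Batch 6: 0→4, due 24, tardiness 0
Batch 3: 4→9, due 21, tardiness 0
Batch 4: 9→16, due 52, tardiness 0
Batch 1: 16→29, due 43, tardiness 0
Batch 2: 29→44, due 39, tardiness 5
Batch 5: 44→60, due 55, tardiness 5
Sum = 0+0+0+0+5+5 = 10.
FIFO (arrival order): Batch 1 Batch 2 Batch 3 Batch 4 Batch 5 Batch 6.
Batch 1: 0→13, due 43, tardiness 0
Batch 2: 13→28, due 39, tardiness 0
Batch 3: 28→33, due 21, tardiness 12
Batch 4: 33→40, due 52, tardiness 0
Batch 5: 40→56, due 55, tardiness 1
Batch 6: 56→60, due 24, tardiness 36
Sum = 0+0+12+0+1+36 = 49.
Difference = 10 − 49 = -39.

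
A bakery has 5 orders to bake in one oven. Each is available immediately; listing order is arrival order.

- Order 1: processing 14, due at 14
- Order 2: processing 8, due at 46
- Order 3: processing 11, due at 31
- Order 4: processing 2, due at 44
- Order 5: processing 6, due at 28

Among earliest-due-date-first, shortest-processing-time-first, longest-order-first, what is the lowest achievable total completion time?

EDD (increasing due date): Order 1 Order 5 Order 3 Order 4 Order 2.
Order 1: 0→14
Order 5: 14→20
Order 3: 20→31
Order 4: 31→33
Order 2: 33→41
Sum = 14+20+31+33+41 = 139.
SPT (increasing processing time): Order 4 Order 5 Order 2 Order 3 Order 1.
Order 4: 0→2
Order 5: 2→8
Order 2: 8→16
Order 3: 16→27
Order 1: 27→41
Sum = 2+8+16+27+41 = 94.
LPT (decreasing processing time): Order 1 Order 3 Order 2 Order 5 Order 4.
Order 1: 0→14
Order 3: 14→25
Order 2: 25→33
Order 5: 33→39
Order 4: 39→41
Sum = 14+25+33+39+41 = 152.
EDD 139, SPT 94, LPT 152 → minimum 94.

94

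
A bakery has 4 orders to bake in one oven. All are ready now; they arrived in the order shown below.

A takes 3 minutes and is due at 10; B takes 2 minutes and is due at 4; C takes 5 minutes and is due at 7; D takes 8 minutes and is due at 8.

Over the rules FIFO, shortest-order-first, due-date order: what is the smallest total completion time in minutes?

35

FIFO (arrival order): A B C D.
A: 0→3
B: 3→5
C: 5→10
D: 10→18
Sum = 3+5+10+18 = 36.
SPT (increasing processing time): B A C D.
B: 0→2
A: 2→5
C: 5→10
D: 10→18
Sum = 2+5+10+18 = 35.
EDD (increasing due date): B C D A.
B: 0→2
C: 2→7
D: 7→15
A: 15→18
Sum = 2+7+15+18 = 42.
FIFO 36, SPT 35, EDD 42 → minimum 35.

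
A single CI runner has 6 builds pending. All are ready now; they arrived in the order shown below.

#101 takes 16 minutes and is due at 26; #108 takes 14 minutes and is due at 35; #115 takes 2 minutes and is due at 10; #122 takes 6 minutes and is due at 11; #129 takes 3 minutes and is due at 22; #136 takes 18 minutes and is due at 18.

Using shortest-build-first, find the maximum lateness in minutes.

41

SPT (increasing processing time): #115 #129 #122 #108 #101 #136.
#115: 0→2, due 10, lateness -8
#129: 2→5, due 22, lateness -17
#122: 5→11, due 11, lateness 0
#108: 11→25, due 35, lateness -10
#101: 25→41, due 26, lateness 15
#136: 41→59, due 18, lateness 41
Maximum = 41.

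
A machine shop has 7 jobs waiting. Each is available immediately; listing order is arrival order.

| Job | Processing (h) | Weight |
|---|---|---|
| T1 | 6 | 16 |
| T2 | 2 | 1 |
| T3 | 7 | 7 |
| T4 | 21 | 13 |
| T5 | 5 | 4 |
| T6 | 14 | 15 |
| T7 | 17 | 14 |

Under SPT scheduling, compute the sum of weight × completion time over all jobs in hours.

SPT (increasing processing time): T2 T5 T1 T3 T6 T7 T4.
T2: finishes 2, weight 1, w·C = 2
T5: finishes 7, weight 4, w·C = 28
T1: finishes 13, weight 16, w·C = 208
T3: finishes 20, weight 7, w·C = 140
T6: finishes 34, weight 15, w·C = 510
T7: finishes 51, weight 14, w·C = 714
T4: finishes 72, weight 13, w·C = 936
Sum = 2+28+208+140+510+714+936 = 2538.

2538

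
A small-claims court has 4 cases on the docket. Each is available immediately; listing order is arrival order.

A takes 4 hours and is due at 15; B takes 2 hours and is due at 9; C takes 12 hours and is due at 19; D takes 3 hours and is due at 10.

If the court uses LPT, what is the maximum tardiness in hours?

LPT (decreasing processing time): C A D B.
C: 0→12, due 19, tardiness 0
A: 12→16, due 15, tardiness 1
D: 16→19, due 10, tardiness 9
B: 19→21, due 9, tardiness 12
Maximum = 12.

12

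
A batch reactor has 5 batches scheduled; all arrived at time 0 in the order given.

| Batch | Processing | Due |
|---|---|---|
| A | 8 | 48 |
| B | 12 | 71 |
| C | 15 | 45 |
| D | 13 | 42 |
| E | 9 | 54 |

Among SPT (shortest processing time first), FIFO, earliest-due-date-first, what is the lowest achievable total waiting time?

SPT (increasing processing time): A E B D C.
A: waits 0, runs 0→8
E: waits 8, runs 8→17
B: waits 17, runs 17→29
D: waits 29, runs 29→42
C: waits 42, runs 42→57
Sum = 0+8+17+29+42 = 96.
FIFO (arrival order): A B C D E.
A: waits 0, runs 0→8
B: waits 8, runs 8→20
C: waits 20, runs 20→35
D: waits 35, runs 35→48
E: waits 48, runs 48→57
Sum = 0+8+20+35+48 = 111.
EDD (increasing due date): D C A E B.
D: waits 0, runs 0→13
C: waits 13, runs 13→28
A: waits 28, runs 28→36
E: waits 36, runs 36→45
B: waits 45, runs 45→57
Sum = 0+13+28+36+45 = 122.
SPT 96, FIFO 111, EDD 122 → minimum 96.

96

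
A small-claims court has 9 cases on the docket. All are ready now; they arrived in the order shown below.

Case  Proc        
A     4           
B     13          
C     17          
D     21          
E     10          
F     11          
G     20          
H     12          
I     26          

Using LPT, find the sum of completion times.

LPT (decreasing processing time): I D G C B H F E A.
I: 0→26
D: 26→47
G: 47→67
C: 67→84
B: 84→97
H: 97→109
F: 109→120
E: 120→130
A: 130→134
Sum = 26+47+67+84+97+109+120+130+134 = 814.

814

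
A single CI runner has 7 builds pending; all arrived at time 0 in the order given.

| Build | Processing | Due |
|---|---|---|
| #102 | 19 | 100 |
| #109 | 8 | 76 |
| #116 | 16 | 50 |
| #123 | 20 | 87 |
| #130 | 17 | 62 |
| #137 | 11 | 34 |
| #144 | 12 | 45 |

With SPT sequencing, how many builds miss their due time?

2

SPT (increasing processing time): #109 #137 #144 #116 #130 #102 #123.
#109: 0→8, due 76, tardiness 0
#137: 8→19, due 34, tardiness 0
#144: 19→31, due 45, tardiness 0
#116: 31→47, due 50, tardiness 0
#130: 47→64, due 62, tardiness 2
#102: 64→83, due 100, tardiness 0
#123: 83→103, due 87, tardiness 16
Late builds: 2.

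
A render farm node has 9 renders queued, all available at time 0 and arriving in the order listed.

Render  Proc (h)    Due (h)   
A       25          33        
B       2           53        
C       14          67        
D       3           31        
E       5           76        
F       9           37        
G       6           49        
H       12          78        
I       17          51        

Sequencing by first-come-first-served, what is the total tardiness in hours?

91

FIFO (arrival order): A B C D E F G H I.
A: 0→25, due 33, tardiness 0
B: 25→27, due 53, tardiness 0
C: 27→41, due 67, tardiness 0
D: 41→44, due 31, tardiness 13
E: 44→49, due 76, tardiness 0
F: 49→58, due 37, tardiness 21
G: 58→64, due 49, tardiness 15
H: 64→76, due 78, tardiness 0
I: 76→93, due 51, tardiness 42
Sum = 0+0+0+13+0+21+15+0+42 = 91.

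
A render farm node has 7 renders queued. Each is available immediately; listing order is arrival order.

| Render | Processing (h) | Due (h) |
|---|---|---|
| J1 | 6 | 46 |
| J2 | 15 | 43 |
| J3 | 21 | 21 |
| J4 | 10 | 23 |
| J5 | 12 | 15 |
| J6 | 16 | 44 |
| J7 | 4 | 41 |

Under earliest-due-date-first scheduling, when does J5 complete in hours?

EDD (increasing due date): J5 J3 J4 J7 J2 J6 J1.
J5: 0→12

12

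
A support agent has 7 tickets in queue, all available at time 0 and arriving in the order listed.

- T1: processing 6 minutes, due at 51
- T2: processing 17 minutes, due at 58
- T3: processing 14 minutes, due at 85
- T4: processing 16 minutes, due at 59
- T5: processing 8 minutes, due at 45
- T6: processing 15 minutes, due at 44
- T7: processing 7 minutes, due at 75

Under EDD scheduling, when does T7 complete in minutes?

EDD (increasing due date): T6 T5 T1 T2 T4 T7 T3.
T6: 0→15
T5: 15→23
T1: 23→29
T2: 29→46
T4: 46→62
T7: 62→69

69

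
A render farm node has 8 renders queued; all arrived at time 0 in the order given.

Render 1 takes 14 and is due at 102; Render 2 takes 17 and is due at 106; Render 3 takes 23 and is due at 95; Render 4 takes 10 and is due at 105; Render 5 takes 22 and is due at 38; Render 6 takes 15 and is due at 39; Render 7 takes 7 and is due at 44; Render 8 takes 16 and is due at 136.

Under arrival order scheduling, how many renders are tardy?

FIFO (arrival order): Render 1 Render 2 Render 3 Render 4 Render 5 Render 6 Render 7 Render 8.
Render 1: 0→14, due 102, tardiness 0
Render 2: 14→31, due 106, tardiness 0
Render 3: 31→54, due 95, tardiness 0
Render 4: 54→64, due 105, tardiness 0
Render 5: 64→86, due 38, tardiness 48
Render 6: 86→101, due 39, tardiness 62
Render 7: 101→108, due 44, tardiness 64
Render 8: 108→124, due 136, tardiness 0
Late renders: 3.

3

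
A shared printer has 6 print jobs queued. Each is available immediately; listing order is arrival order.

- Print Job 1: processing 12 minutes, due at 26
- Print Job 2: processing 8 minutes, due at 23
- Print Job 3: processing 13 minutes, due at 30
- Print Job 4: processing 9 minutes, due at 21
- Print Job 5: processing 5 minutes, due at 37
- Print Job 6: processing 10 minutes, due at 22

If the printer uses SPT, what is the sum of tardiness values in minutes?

56

SPT (increasing processing time): Print Job 5 Print Job 2 Print Job 4 Print Job 6 Print Job 1 Print Job 3.
Print Job 5: 0→5, due 37, tardiness 0
Print Job 2: 5→13, due 23, tardiness 0
Print Job 4: 13→22, due 21, tardiness 1
Print Job 6: 22→32, due 22, tardiness 10
Print Job 1: 32→44, due 26, tardiness 18
Print Job 3: 44→57, due 30, tardiness 27
Sum = 0+0+1+10+18+27 = 56.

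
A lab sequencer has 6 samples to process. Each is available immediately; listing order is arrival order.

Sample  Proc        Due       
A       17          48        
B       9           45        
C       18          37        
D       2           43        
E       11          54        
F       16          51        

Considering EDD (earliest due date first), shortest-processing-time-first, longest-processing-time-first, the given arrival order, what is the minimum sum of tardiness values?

30

EDD (increasing due date): C D B A F E.
C: 0→18, due 37, tardiness 0
D: 18→20, due 43, tardiness 0
B: 20→29, due 45, tardiness 0
A: 29→46, due 48, tardiness 0
F: 46→62, due 51, tardiness 11
E: 62→73, due 54, tardiness 19
Sum = 0+0+0+0+11+19 = 30.
SPT (increasing processing time): D B E F A C.
D: 0→2, due 43, tardiness 0
B: 2→11, due 45, tardiness 0
E: 11→22, due 54, tardiness 0
F: 22→38, due 51, tardiness 0
A: 38→55, due 48, tardiness 7
C: 55→73, due 37, tardiness 36
Sum = 0+0+0+0+7+36 = 43.
LPT (decreasing processing time): C A F E B D.
C: 0→18, due 37, tardiness 0
A: 18→35, due 48, tardiness 0
F: 35→51, due 51, tardiness 0
E: 51→62, due 54, tardiness 8
B: 62→71, due 45, tardiness 26
D: 71→73, due 43, tardiness 30
Sum = 0+0+0+8+26+30 = 64.
FIFO (arrival order): A B C D E F.
A: 0→17, due 48, tardiness 0
B: 17→26, due 45, tardiness 0
C: 26→44, due 37, tardiness 7
D: 44→46, due 43, tardiness 3
E: 46→57, due 54, tardiness 3
F: 57→73, due 51, tardiness 22
Sum = 0+0+7+3+3+22 = 35.
EDD 30, SPT 43, LPT 64, FIFO 35 → minimum 30.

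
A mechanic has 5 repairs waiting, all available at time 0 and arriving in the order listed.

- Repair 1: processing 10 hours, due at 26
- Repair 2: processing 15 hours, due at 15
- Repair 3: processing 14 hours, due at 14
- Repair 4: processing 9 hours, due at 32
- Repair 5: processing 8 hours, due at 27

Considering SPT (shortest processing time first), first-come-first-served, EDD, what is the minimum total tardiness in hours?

SPT (increasing processing time): Repair 5 Repair 4 Repair 1 Repair 3 Repair 2.
Repair 5: 0→8, due 27, tardiness 0
Repair 4: 8→17, due 32, tardiness 0
Repair 1: 17→27, due 26, tardiness 1
Repair 3: 27→41, due 14, tardiness 27
Repair 2: 41→56, due 15, tardiness 41
Sum = 0+0+1+27+41 = 69.
FIFO (arrival order): Repair 1 Repair 2 Repair 3 Repair 4 Repair 5.
Repair 1: 0→10, due 26, tardiness 0
Repair 2: 10→25, due 15, tardiness 10
Repair 3: 25→39, due 14, tardiness 25
Repair 4: 39→48, due 32, tardiness 16
Repair 5: 48→56, due 27, tardiness 29
Sum = 0+10+25+16+29 = 80.
EDD (increasing due date): Repair 3 Repair 2 Repair 1 Repair 5 Repair 4.
Repair 3: 0→14, due 14, tardiness 0
Repair 2: 14→29, due 15, tardiness 14
Repair 1: 29→39, due 26, tardiness 13
Repair 5: 39→47, due 27, tardiness 20
Repair 4: 47→56, due 32, tardiness 24
Sum = 0+14+13+20+24 = 71.
SPT 69, FIFO 80, EDD 71 → minimum 69.

69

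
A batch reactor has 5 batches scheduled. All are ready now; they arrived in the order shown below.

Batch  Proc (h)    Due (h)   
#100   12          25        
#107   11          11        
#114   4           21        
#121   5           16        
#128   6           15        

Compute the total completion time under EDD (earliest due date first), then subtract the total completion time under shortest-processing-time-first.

EDD (increasing due date): #107 #128 #121 #114 #100.
#107: 0→11
#128: 11→17
#121: 17→22
#114: 22→26
#100: 26→38
Sum = 11+17+22+26+38 = 114.
SPT (increasing processing time): #114 #121 #128 #107 #100.
#114: 0→4
#121: 4→9
#128: 9→15
#107: 15→26
#100: 26→38
Sum = 4+9+15+26+38 = 92.
Difference = 114 − 92 = 22.

22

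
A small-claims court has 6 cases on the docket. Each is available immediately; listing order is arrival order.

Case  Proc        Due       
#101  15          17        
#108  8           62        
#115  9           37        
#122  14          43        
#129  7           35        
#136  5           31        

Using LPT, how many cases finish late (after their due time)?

3

LPT (decreasing processing time): #101 #122 #115 #108 #129 #136.
#101: 0→15, due 17, tardiness 0
#122: 15→29, due 43, tardiness 0
#115: 29→38, due 37, tardiness 1
#108: 38→46, due 62, tardiness 0
#129: 46→53, due 35, tardiness 18
#136: 53→58, due 31, tardiness 27
Late cases: 3.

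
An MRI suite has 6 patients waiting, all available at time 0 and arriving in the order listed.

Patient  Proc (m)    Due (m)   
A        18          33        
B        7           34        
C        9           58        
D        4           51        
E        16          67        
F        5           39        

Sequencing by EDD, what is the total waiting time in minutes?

EDD (increasing due date): A B F D C E.
A: waits 0, runs 0→18
B: waits 18, runs 18→25
F: waits 25, runs 25→30
D: waits 30, runs 30→34
C: waits 34, runs 34→43
E: waits 43, runs 43→59
Sum = 0+18+25+30+34+43 = 150.

150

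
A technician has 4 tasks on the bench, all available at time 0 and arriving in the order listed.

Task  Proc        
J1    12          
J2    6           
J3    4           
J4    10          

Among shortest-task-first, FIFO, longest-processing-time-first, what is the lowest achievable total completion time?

66

SPT (increasing processing time): J3 J2 J4 J1.
J3: 0→4
J2: 4→10
J4: 10→20
J1: 20→32
Sum = 4+10+20+32 = 66.
FIFO (arrival order): J1 J2 J3 J4.
J1: 0→12
J2: 12→18
J3: 18→22
J4: 22→32
Sum = 12+18+22+32 = 84.
LPT (decreasing processing time): J1 J4 J2 J3.
J1: 0→12
J4: 12→22
J2: 22→28
J3: 28→32
Sum = 12+22+28+32 = 94.
SPT 66, FIFO 84, LPT 94 → minimum 66.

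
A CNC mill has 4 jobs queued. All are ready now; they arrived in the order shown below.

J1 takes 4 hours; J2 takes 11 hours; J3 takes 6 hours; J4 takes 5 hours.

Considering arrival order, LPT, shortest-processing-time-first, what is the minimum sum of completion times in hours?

FIFO (arrival order): J1 J2 J3 J4.
J1: 0→4
J2: 4→15
J3: 15→21
J4: 21→26
Sum = 4+15+21+26 = 66.
LPT (decreasing processing time): J2 J3 J4 J1.
J2: 0→11
J3: 11→17
J4: 17→22
J1: 22→26
Sum = 11+17+22+26 = 76.
SPT (increasing processing time): J1 J4 J3 J2.
J1: 0→4
J4: 4→9
J3: 9→15
J2: 15→26
Sum = 4+9+15+26 = 54.
FIFO 66, LPT 76, SPT 54 → minimum 54.

54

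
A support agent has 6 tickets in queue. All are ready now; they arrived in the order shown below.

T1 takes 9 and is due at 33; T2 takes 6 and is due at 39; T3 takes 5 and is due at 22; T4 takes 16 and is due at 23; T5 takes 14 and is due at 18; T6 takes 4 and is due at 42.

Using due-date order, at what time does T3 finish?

EDD (increasing due date): T5 T3 T4 T1 T2 T6.
T5: 0→14
T3: 14→19

19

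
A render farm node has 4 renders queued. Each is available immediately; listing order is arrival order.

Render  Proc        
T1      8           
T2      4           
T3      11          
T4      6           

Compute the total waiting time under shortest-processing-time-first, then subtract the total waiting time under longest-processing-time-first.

SPT (increasing processing time): T2 T4 T1 T3.
T2: waits 0, runs 0→4
T4: waits 4, runs 4→10
T1: waits 10, runs 10→18
T3: waits 18, runs 18→29
Sum = 0+4+10+18 = 32.
LPT (decreasing processing time): T3 T1 T4 T2.
T3: waits 0, runs 0→11
T1: waits 11, runs 11→19
T4: waits 19, runs 19→25
T2: waits 25, runs 25→29
Sum = 0+11+19+25 = 55.
Difference = 32 − 55 = -23.

-23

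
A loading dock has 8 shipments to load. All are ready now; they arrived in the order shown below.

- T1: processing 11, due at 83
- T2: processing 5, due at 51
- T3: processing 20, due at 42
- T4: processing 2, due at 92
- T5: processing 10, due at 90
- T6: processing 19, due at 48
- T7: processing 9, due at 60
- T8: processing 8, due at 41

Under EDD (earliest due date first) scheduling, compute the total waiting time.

350

EDD (increasing due date): T8 T3 T6 T2 T7 T1 T5 T4.
T8: waits 0, runs 0→8
T3: waits 8, runs 8→28
T6: waits 28, runs 28→47
T2: waits 47, runs 47→52
T7: waits 52, runs 52→61
T1: waits 61, runs 61→72
T5: waits 72, runs 72→82
T4: waits 82, runs 82→84
Sum = 0+8+28+47+52+61+72+82 = 350.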